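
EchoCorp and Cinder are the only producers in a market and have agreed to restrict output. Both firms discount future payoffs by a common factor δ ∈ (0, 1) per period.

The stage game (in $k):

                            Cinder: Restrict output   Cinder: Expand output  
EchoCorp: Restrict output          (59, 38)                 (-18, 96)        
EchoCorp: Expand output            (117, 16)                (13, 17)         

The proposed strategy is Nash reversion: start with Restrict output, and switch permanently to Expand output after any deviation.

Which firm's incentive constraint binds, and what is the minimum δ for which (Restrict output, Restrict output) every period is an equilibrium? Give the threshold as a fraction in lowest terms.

Cinder; δ ≥ 58/79

EchoCorp's threshold: (117−59)/(117−13) = 29/52.
Cinder's threshold: (96−38)/(96−17) = 58/79.
29/52 < 58/79, so Cinder binds and δ* = 58/79.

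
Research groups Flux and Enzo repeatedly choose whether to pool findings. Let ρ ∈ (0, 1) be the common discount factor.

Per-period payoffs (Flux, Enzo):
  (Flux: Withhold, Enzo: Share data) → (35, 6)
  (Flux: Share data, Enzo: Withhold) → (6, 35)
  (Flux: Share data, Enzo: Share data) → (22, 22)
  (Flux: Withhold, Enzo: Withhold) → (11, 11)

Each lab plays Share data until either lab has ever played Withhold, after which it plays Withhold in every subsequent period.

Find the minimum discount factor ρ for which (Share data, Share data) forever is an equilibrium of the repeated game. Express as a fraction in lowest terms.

Under grim trigger the critical discount factor is (T−C)/(T−P) with T = 35, C = 22, P = 11.
ρ* = (35−22)/(35−11) = 13/24.

13/24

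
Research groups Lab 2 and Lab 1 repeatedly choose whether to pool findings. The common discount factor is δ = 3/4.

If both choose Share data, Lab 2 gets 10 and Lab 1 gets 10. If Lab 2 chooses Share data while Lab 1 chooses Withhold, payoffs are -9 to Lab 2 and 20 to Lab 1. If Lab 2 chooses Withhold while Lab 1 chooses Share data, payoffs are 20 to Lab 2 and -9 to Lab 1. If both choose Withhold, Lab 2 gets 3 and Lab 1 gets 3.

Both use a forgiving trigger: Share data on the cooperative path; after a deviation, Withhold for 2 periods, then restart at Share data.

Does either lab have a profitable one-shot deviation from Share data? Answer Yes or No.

IC: δ+…+δ^2 ≥ (20−10)/(10−3) = 10/7.
At δ = 3/4: partial sum = 1.3125 < 1.4286. Cooperation not sustainable.

Yes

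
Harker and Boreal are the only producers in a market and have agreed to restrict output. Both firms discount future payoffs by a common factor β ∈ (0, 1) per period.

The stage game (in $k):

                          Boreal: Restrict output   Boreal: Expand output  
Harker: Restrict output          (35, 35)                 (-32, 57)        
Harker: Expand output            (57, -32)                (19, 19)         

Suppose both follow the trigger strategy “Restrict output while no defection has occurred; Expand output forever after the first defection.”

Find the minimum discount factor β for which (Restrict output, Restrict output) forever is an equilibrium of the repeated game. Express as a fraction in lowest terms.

Cooperation forever yields 35 each period: 35/(1−β).
Deviating yields 57 once, then 19 forever: 57 + 19β/(1−β).
No profitable deviation requires 35/(1−β) ≥ 57 + 19β/(1−β).
Multiplying by (1−β): 35 ≥ 57(1−β) + 19β = 57 − 38β.
So 38β ≥ 22, i.e. β ≥ 22/38 = 11/19.

11/19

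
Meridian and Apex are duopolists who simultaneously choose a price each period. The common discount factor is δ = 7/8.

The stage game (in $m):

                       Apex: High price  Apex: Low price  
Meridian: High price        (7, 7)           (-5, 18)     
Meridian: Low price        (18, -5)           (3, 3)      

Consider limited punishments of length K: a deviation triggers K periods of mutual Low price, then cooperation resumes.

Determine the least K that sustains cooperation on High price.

IC: δ(1−δ^K)/(1−δ) ≥ (18−7)/(7−3) = 11/4.
With δ = 7/8: need 1 − δ^K ≥ 11/4·(1−7/8)/(7/8), i.e. δ^K ≤ 0.6071.
Since (7/8)^3 = 0.6699 and (7/8)^4 = 0.5862, the smallest such K is 4.

4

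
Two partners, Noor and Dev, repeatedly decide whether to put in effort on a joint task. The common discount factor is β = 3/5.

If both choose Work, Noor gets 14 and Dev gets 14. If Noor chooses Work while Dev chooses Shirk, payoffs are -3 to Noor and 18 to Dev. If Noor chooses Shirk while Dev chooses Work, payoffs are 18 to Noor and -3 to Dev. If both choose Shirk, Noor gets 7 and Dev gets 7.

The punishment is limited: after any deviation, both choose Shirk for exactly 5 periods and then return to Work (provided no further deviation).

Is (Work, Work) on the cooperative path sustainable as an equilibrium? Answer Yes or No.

Yes

IC: β+…+β^5 ≥ (18−14)/(14−7) = 4/7.
At β = 3/5: partial sum = 1.3834 ≥ 0.5714. Cooperation sustainable.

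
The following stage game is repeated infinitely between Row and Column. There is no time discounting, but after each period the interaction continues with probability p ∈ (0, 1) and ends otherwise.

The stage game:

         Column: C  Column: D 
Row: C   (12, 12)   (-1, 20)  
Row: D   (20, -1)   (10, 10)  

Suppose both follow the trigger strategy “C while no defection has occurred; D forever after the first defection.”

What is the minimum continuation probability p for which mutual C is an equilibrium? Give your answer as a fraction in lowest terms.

With no time discounting, the continuation probability p plays the role of the discount factor.
Grim-trigger IC: 12/(1−p) ≥ 20 + 10p/(1−p) ⇒ p ≥ (20−12)/(20−10) = 4/5.

4/5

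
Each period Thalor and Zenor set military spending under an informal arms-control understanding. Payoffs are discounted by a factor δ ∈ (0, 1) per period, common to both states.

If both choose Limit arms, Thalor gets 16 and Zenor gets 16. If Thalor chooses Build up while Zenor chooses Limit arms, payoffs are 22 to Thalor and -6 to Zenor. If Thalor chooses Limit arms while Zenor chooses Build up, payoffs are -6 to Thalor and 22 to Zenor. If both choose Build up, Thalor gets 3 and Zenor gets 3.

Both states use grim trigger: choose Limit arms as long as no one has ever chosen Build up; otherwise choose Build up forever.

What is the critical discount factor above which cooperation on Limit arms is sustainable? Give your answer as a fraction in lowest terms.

16/(1−δ) ≥ 22 + 3δ/(1−δ)
16 ≥ 22 − 19δ
δ ≥ 6/19.

6/19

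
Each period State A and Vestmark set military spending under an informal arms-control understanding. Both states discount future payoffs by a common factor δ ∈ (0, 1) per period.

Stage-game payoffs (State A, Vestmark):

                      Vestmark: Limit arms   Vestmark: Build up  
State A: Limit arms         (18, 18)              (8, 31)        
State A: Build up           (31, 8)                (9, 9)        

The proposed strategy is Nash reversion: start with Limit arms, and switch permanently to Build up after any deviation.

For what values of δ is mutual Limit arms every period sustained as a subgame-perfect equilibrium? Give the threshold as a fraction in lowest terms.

Under grim trigger the critical discount factor is (T−C)/(T−P) with T = 31, C = 18, P = 9.
δ* = (31−18)/(31−9) = 13/22.

13/22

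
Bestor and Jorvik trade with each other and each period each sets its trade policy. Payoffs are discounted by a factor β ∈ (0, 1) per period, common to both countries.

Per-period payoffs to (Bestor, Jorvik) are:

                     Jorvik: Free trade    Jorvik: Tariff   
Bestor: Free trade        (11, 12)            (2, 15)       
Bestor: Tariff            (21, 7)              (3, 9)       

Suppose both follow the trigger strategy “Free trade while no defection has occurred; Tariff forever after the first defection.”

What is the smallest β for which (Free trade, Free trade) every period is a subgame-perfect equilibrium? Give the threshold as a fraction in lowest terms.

Bestor's threshold: (21−11)/(21−3) = 5/9.
Jorvik's threshold: (15−12)/(15−9) = 1/2.
5/9 > 1/2, so Bestor binds and β* = 5/9.

5/9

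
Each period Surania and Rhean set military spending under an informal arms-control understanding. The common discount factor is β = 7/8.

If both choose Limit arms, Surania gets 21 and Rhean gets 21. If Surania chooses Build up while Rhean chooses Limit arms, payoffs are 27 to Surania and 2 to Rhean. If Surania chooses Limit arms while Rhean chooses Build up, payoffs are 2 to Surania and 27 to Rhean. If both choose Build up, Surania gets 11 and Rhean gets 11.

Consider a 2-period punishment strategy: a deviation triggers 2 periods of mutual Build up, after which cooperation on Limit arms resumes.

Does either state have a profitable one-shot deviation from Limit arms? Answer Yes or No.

No

IC: β+…+β^2 ≥ (27−21)/(21−11) = 3/5.
At β = 7/8: partial sum = 1.6406 ≥ 0.6000. Cooperation sustainable.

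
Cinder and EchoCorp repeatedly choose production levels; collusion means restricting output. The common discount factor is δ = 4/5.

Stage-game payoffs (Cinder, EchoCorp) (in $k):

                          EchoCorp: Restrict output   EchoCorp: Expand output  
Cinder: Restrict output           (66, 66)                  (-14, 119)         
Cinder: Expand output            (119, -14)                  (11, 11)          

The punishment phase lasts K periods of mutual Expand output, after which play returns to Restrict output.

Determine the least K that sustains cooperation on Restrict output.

2

Need Σ_{k=1}^{K} δ^k ≥ (119−66)/(66−11) = 0.9636 at δ = 4/5.
At K = 1 the sum is 0.8000 < 0.9636; at K = 2 it is 1.4400 ≥ 0.9636.
So the minimum punishment length is K = 2.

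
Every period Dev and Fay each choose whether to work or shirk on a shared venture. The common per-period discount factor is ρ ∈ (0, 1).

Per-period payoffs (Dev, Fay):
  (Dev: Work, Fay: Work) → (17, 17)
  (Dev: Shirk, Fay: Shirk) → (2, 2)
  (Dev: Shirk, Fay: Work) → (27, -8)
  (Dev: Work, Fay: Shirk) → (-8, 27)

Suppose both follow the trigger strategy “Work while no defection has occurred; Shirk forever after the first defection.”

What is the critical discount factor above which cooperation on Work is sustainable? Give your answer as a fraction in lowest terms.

One-period gain from deviating is 27 − 17 = 10. The loss is 17 − 2 = 15 in every subsequent period, with present value 15·ρ/(1−ρ).
Deviation is unprofitable when 15·ρ/(1−ρ) ≥ 10, i.e. ρ/(1−ρ) ≥ 2/3.
Equivalently ρ ≥ 10/(10+15) = 2/5.

2/5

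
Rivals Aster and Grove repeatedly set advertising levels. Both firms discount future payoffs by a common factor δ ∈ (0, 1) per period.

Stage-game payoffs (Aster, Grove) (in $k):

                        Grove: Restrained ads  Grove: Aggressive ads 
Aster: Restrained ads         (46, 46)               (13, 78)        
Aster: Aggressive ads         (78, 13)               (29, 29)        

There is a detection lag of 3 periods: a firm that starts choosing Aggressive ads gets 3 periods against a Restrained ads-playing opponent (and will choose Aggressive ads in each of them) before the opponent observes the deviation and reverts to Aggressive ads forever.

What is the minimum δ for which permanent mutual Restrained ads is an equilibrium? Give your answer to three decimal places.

0.868

Deviating for the 3 undetected periods gains 78−46 = 32 per period over cooperation, then loses 46−29 = 17 per period forever once punishment starts.
Gain: 32(1 + δ + … + δ^2); loss: 17·δ^3/(1−δ).
No profitable deviation ⇔ 32(1−δ^3) ≤ 17·δ^3, i.e. δ^3 ≥ 32/(32+17) = 32/49.
Hence δ ≥ (32/49)^(1/3) ≈ 0.868.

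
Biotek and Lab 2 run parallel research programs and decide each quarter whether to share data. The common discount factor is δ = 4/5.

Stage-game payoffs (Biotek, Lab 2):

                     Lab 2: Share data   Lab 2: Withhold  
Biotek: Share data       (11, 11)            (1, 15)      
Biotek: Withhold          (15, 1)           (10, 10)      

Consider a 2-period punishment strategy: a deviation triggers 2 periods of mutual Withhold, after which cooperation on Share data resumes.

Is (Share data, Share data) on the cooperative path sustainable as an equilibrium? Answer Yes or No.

No

IC: δ+…+δ^2 ≥ (15−11)/(11−10) = 4.
At δ = 4/5: partial sum = 1.4400 < 4.0000. Cooperation not sustainable.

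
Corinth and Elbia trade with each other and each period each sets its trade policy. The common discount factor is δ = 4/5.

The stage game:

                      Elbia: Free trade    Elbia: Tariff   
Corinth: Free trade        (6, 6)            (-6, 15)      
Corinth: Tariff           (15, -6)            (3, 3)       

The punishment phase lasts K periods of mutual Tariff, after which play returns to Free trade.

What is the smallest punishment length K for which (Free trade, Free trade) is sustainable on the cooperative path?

Need Σ_{k=1}^{K} δ^k ≥ (15−6)/(6−3) = 3.0000 at δ = 4/5.
At K = 6 the sum is 2.9514 < 3.0000; at K = 7 it is 3.1611 ≥ 3.0000.
So the minimum punishment length is K = 7.

7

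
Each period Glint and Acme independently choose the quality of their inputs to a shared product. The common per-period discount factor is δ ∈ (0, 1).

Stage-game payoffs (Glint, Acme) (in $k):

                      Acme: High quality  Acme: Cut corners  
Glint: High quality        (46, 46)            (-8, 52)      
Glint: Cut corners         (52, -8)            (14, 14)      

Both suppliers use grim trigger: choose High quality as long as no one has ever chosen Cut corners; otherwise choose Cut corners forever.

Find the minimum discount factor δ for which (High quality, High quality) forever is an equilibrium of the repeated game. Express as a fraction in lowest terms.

3/19

46/(1−δ) ≥ 52 + 14δ/(1−δ)
46 ≥ 52 − 38δ
δ ≥ 6/38 = 3/19.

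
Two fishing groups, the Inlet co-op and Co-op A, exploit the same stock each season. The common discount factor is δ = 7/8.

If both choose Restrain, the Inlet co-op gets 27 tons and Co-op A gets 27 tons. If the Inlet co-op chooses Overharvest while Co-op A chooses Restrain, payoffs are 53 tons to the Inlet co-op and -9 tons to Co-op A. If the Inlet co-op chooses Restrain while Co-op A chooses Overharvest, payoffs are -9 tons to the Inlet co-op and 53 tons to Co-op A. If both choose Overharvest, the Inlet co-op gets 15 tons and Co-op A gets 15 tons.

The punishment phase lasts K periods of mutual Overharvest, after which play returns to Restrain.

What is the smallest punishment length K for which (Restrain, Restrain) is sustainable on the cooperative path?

3

No profitable deviation requires (27−15)(δ+…+δ^K) ≥ 53−27, i.e. δ+…+δ^K ≥ 13/6 ≈ 2.1667.
With δ = 7/8, the partial sums are K=1: 0.8750, K=2: 1.6406, K=3: 2.3105.
K = 3 is the first length at which the sum reaches 2.1667.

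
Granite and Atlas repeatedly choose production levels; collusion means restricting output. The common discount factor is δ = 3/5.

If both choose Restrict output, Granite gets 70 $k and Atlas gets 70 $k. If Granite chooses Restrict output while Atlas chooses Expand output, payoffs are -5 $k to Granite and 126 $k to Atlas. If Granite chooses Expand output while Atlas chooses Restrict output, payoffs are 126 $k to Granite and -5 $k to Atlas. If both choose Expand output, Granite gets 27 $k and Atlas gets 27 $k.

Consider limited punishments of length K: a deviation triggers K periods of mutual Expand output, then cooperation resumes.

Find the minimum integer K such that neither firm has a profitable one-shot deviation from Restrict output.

IC: δ(1−δ^K)/(1−δ) ≥ (126−70)/(70−27) = 56/43.
With δ = 3/5: need 1 − δ^K ≥ 56/43·(1−3/5)/(3/5), i.e. δ^K ≤ 0.1318.
Since (3/5)^3 = 0.2160 and (3/5)^4 = 0.1296, the smallest such K is 4.

4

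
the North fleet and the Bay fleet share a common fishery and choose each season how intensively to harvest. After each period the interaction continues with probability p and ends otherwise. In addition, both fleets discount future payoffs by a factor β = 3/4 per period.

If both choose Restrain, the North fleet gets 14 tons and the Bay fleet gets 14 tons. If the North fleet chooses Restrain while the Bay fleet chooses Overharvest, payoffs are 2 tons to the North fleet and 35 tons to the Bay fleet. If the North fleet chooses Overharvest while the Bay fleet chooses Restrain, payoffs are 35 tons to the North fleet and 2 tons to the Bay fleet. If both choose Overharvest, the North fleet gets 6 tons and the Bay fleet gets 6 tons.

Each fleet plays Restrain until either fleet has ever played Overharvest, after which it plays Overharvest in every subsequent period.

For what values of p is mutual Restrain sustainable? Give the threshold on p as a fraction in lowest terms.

28/29

Expected continuation weight on next period's payoff is β·p = 3/4·p, which plays the role of the discount factor.
Cooperation requires 3/4·p ≥ (35−14)/(35−6) = 21/29, hence p ≥ 28/29.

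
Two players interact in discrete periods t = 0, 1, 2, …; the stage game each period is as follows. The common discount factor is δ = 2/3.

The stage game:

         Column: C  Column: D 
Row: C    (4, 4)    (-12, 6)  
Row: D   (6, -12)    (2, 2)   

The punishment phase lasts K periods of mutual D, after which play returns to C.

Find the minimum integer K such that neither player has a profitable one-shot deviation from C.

Need Σ_{k=1}^{K} δ^k ≥ (6−4)/(4−2) = 1.0000 at δ = 2/3.
At K = 1 the sum is 0.6667 < 1.0000; at K = 2 it is 1.1111 ≥ 1.0000.
So the minimum punishment length is K = 2.

2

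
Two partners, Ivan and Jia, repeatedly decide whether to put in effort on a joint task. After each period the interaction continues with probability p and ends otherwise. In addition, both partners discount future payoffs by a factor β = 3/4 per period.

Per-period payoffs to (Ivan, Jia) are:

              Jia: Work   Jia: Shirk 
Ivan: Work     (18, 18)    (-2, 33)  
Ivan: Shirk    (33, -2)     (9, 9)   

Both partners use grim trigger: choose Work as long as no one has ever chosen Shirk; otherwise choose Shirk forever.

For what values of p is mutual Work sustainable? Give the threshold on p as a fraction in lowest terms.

5/6

Expected continuation weight on next period's payoff is β·p = 3/4·p, which plays the role of the discount factor.
Cooperation requires 3/4·p ≥ (33−18)/(33−9) = 5/8, hence p ≥ 5/6.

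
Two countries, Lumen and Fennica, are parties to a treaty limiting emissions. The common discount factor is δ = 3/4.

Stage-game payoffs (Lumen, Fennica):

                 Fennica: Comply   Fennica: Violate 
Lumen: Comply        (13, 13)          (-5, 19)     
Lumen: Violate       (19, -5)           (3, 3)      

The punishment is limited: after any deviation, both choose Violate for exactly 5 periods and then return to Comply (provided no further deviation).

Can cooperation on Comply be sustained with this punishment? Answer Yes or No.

Yes

A one-shot deviation gives 19 now, then 3 for 5 periods, then back to 13.
Gain from deviating: (19−13) today; loss: (13−3) in each of the next 5 periods.
No-deviation condition: (13−3)(δ+…+δ^5) ≥ 19−13, i.e. δ+…+δ^5 ≥ 3/5.
At δ = 3/4: δ+…+δ^5 = 2.2881 ≥ 0.6000.
So cooperation is sustainable.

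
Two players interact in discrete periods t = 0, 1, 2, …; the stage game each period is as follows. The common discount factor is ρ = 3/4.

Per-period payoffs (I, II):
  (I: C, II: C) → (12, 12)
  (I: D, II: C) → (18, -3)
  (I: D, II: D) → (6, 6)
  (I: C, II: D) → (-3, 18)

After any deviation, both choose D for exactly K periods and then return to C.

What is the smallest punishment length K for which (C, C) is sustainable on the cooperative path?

2

No profitable deviation requires (12−6)(ρ+…+ρ^K) ≥ 18−12, i.e. ρ+…+ρ^K ≥ 1 ≈ 1.0000.
With ρ = 3/4, the partial sums are K=1: 0.7500, K=2: 1.3125.
K = 2 is the first length at which the sum reaches 1.0000.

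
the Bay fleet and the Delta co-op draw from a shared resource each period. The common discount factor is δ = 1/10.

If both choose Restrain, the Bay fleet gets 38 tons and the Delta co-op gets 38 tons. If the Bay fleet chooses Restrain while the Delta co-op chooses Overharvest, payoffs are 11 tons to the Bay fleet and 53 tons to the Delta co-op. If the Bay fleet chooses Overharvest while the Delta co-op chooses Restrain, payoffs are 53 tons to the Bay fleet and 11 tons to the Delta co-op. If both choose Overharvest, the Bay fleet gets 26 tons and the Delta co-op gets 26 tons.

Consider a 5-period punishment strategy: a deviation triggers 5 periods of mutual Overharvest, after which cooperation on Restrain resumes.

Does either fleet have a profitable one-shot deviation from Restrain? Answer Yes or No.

Yes

IC: δ+…+δ^5 ≥ (53−38)/(38−26) = 5/4.
At δ = 1/10: partial sum = 0.1111 < 1.2500. Cooperation not sustainable.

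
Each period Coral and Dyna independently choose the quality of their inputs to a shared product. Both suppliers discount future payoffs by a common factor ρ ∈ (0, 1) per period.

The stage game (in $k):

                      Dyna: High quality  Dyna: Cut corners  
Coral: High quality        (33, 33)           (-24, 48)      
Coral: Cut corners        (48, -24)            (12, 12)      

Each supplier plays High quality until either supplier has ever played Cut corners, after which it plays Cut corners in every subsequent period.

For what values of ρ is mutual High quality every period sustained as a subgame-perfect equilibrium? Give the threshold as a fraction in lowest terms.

One-period gain from deviating is 48 − 33 = 15. The loss is 33 − 12 = 21 in every subsequent period, with present value 21·ρ/(1−ρ).
Deviation is unprofitable when 21·ρ/(1−ρ) ≥ 15, i.e. ρ/(1−ρ) ≥ 5/7.
Equivalently ρ ≥ 15/(15+21) = 5/12.

5/12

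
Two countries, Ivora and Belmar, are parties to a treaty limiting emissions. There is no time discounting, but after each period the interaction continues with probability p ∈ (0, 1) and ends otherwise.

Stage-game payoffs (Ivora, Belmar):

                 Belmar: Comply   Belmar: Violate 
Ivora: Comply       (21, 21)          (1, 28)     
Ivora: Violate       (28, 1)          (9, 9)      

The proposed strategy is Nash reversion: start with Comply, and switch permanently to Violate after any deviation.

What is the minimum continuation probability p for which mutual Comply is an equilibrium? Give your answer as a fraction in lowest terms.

With no time discounting, the continuation probability p plays the role of the discount factor.
Grim-trigger IC: 21/(1−p) ≥ 28 + 9p/(1−p) ⇒ p ≥ (28−21)/(28−9) = 7/19.

7/19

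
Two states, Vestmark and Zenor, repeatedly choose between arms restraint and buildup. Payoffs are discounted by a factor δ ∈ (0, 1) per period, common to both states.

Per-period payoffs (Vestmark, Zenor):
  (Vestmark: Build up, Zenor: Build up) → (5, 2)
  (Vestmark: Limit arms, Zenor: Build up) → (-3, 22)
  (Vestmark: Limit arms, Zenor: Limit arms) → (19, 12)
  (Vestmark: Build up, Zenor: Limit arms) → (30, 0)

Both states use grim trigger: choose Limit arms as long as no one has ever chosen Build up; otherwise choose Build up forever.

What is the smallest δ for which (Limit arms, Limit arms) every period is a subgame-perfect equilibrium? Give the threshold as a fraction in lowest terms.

1/2

Vestmark: cooperation gives 19 each period; deviation gives 30 once then 5 forever.
  19/(1−δ) ≥ 30 + 5δ/(1−δ) ⇒ δ ≥ 11/25.
Zenor: cooperation gives 12 each period; deviation gives 22 once then 2 forever.
  δ ≥ 10/20 = 1/2.
Both must hold, so the binding constraint is Zenor's: δ ≥ 1/2.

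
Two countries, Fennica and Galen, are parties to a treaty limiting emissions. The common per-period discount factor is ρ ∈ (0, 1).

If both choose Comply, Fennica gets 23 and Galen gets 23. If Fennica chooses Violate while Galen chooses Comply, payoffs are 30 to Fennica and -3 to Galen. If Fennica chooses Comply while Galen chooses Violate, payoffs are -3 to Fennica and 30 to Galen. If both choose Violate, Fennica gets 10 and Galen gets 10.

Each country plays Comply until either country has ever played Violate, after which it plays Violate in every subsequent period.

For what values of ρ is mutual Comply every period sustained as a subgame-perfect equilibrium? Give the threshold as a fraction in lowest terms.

23/(1−ρ) ≥ 30 + 10ρ/(1−ρ)
23 ≥ 30 − 20ρ
ρ ≥ 7/20.

7/20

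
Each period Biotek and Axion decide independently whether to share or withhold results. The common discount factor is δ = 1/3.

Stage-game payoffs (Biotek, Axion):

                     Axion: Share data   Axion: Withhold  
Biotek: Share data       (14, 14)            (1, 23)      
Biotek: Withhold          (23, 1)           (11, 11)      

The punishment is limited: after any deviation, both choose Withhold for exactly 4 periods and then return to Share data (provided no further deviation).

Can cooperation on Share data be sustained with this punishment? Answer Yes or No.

No

Comparing payoff streams over the 5 periods until play realigns: cooperate → 14(1+δ+…+δ^4); deviate → 23 + 11(δ+…+δ^4).
Cooperation is sustained iff (14−11)(δ+…+δ^4) ≥ 23−14.
δ+…+δ^4 = 1/3·(1−(1/3)^4)/(1−1/3) = 0.4938, and (23−14)/(14−11) = 3.0000.
0.4938 < 3.0000, so cooperation is not sustainable.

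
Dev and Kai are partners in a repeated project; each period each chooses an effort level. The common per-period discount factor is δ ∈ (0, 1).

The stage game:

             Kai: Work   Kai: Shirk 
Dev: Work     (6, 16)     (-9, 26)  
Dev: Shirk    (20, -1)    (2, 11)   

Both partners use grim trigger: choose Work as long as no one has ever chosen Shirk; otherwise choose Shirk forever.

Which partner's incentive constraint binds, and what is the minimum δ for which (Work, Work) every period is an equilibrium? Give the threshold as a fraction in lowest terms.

Dev's threshold: (20−6)/(20−2) = 7/9.
Kai's threshold: (26−16)/(26−11) = 2/3.
7/9 > 2/3, so Dev binds and δ* = 7/9.

Dev; δ ≥ 7/9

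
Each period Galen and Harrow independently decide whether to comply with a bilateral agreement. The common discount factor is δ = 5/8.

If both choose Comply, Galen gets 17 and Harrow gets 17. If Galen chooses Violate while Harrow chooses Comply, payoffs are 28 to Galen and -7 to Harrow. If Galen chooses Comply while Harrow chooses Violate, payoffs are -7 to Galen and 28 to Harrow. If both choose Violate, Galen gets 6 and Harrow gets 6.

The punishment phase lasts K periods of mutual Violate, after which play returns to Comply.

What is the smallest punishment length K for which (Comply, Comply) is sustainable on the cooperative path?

2

Need Σ_{k=1}^{K} δ^k ≥ (28−17)/(17−6) = 1.0000 at δ = 5/8.
At K = 1 the sum is 0.6250 < 1.0000; at K = 2 it is 1.0156 ≥ 1.0000.
So the minimum punishment length is K = 2.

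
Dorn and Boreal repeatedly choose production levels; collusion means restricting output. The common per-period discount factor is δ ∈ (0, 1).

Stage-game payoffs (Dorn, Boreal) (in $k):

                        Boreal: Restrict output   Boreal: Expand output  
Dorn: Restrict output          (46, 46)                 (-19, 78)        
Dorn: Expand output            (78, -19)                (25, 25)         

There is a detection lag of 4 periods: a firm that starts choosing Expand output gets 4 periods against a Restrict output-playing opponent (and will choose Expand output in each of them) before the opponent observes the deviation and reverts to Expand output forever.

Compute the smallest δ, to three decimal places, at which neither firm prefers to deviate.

The best deviation is to choose Expand output for all 4 undetected periods, earning 78 each, then 25 forever once detected.
Deviation value: 78(1−δ^4)/(1−δ) + 25δ^4/(1−δ); cooperation value: 46/(1−δ).
IC: 46 ≥ 78(1−δ^4) + 25δ^4 = 78 − 53δ^4.
So δ^4 ≥ 32/53, giving δ ≥ (32/53)^(1/4) ≈ 0.881.

0.881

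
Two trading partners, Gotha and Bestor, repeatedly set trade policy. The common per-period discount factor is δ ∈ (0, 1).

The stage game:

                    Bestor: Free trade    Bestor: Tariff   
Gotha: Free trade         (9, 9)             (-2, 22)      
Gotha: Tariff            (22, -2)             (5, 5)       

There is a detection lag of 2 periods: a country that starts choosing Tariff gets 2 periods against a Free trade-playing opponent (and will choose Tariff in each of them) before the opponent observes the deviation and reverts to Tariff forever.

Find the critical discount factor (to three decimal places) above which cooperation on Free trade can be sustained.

A deviator earns 22 for 2 periods, then 5 forever; cooperating earns 9 forever. Multiplying the IC by (1−δ):
9 ≥ 22(1−δ^2) + 5δ^2, so 17·δ^2 ≥ 13 and δ^2 ≥ 13/17.
δ ≥ (13/17)^(1/2) ≈ 0.874.

0.874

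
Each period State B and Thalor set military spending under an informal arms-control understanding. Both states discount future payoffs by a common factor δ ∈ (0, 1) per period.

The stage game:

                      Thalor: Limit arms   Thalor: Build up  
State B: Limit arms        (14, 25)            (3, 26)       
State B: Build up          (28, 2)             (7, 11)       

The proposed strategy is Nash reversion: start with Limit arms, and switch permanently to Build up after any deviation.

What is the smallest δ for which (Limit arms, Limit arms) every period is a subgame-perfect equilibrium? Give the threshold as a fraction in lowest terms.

2/3

State B: cooperation gives 14 each period; deviation gives 28 once then 7 forever.
  14/(1−δ) ≥ 28 + 7δ/(1−δ) ⇒ δ ≥ 14/21 = 2/3.
Thalor: cooperation gives 25 each period; deviation gives 26 once then 11 forever.
  δ ≥ 1/15.
Both must hold, so the binding constraint is State B's: δ ≥ 2/3.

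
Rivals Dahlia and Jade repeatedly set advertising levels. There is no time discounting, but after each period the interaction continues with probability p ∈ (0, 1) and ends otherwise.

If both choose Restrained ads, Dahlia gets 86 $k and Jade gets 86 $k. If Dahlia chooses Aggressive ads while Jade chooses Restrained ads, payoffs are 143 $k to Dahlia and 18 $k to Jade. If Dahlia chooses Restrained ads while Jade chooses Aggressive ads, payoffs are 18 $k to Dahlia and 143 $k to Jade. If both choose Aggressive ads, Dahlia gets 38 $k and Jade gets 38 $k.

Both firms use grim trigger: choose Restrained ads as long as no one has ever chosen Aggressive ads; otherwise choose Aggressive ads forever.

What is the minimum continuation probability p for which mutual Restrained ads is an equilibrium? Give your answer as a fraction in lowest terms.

Expected cooperation value is 86 + p·86 + p²·86 + … = 86/(1−p); deviation gives 143 + p·38/(1−p).
86 ≥ 143(1−p) + 38p ⇒ 105p ≥ 57 ⇒ p ≥ 57/105 = 19/35.

19/35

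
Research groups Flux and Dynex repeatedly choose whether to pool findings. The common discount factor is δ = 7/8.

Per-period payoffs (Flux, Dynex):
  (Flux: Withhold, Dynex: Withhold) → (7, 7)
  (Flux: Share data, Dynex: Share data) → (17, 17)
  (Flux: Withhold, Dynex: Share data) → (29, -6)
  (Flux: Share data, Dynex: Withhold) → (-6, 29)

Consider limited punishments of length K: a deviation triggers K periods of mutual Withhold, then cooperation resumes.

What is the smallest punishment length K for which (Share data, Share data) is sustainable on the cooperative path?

Need Σ_{k=1}^{K} δ^k ≥ (29−17)/(17−7) = 1.2000 at δ = 7/8.
At K = 1 the sum is 0.8750 < 1.2000; at K = 2 it is 1.6406 ≥ 1.2000.
So the minimum punishment length is K = 2.

2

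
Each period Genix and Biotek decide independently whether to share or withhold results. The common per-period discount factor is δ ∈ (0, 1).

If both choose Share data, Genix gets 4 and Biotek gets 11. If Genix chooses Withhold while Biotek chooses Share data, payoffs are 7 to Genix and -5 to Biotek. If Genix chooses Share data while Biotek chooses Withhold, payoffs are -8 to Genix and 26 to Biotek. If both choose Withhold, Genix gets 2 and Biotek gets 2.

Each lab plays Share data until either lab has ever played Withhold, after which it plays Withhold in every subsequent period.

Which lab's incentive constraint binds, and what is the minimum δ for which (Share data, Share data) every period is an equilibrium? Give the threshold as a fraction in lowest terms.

Biotek; δ ≥ 5/8

For Genix: deviation gain 7−4 = 3, per-period punishment loss 4−2 = 2. IC gives δ ≥ 3/5.
For Biotek: gain 15, loss 9 per period, so δ ≥ 15/24 = 5/8.
The tighter constraint is Biotek's, so cooperation needs δ ≥ 5/8.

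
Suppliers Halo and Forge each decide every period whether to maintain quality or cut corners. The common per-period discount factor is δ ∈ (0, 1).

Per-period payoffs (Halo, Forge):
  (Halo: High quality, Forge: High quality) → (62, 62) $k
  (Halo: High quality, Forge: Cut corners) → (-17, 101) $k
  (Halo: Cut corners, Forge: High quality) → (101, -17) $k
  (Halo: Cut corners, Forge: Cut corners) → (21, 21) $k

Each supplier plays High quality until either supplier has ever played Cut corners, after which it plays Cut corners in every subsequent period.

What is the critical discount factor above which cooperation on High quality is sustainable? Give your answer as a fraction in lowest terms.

39/80

Under grim trigger the critical discount factor is (T−C)/(T−P) with T = 101, C = 62, P = 21.
δ* = (101−62)/(101−21) = 39/80.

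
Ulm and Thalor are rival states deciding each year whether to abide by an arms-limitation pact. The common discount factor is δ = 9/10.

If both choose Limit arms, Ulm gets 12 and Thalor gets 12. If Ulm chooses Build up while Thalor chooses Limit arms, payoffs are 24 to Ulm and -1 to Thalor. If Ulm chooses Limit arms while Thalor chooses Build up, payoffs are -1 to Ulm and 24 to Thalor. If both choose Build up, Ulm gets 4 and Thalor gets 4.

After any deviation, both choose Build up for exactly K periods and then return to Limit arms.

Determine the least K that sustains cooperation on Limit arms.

2

No profitable deviation requires (12−4)(δ+…+δ^K) ≥ 24−12, i.e. δ+…+δ^K ≥ 3/2 ≈ 1.5000.
With δ = 9/10, the partial sums are K=1: 0.9000, K=2: 1.7100.
K = 2 is the first length at which the sum reaches 1.5000.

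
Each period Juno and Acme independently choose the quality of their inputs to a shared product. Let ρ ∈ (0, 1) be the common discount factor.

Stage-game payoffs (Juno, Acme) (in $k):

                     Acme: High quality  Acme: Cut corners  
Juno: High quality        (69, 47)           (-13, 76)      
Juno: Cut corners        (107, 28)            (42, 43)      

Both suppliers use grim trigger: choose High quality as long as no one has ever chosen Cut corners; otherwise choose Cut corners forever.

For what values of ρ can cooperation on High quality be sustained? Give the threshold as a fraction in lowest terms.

Juno's threshold: (107−69)/(107−42) = 38/65.
Acme's threshold: (76−47)/(76−43) = 29/33.
38/65 < 29/33, so Acme binds and ρ* = 29/33.

29/33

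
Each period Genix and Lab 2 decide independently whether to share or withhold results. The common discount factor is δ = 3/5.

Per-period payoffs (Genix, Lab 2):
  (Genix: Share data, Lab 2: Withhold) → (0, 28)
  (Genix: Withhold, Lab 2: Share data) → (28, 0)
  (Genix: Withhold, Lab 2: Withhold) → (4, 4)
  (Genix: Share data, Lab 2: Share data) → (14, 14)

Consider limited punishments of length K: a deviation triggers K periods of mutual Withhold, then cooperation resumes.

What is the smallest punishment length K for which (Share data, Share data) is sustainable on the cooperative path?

No profitable deviation requires (14−4)(δ+…+δ^K) ≥ 28−14, i.e. δ+…+δ^K ≥ 7/5 ≈ 1.4000.
With δ = 3/5, the partial sums are K=1: 0.6000, K=2: 0.9600, K=3: 1.1760, K=4: 1.3056, K=5: 1.3834, K=6: 1.4300.
K = 6 is the first length at which the sum reaches 1.4000.

6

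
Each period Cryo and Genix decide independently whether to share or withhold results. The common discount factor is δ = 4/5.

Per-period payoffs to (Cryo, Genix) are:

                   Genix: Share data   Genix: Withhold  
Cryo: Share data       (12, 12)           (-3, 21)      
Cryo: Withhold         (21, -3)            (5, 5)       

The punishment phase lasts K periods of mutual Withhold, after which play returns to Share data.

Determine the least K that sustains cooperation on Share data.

2

Need Σ_{k=1}^{K} δ^k ≥ (21−12)/(12−5) = 1.2857 at δ = 4/5.
At K = 1 the sum is 0.8000 < 1.2857; at K = 2 it is 1.4400 ≥ 1.2857.
So the minimum punishment length is K = 2.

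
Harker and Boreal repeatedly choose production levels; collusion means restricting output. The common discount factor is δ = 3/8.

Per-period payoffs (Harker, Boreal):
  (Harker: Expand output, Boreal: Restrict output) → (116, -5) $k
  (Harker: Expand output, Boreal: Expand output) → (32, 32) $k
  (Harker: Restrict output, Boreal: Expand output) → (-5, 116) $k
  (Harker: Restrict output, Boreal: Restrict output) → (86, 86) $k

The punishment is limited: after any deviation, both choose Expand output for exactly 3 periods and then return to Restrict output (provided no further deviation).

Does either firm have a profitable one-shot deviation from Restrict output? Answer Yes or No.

No

Comparing payoff streams over the 4 periods until play realigns: cooperate → 86(1+δ+…+δ^3); deviate → 116 + 32(δ+…+δ^3).
Cooperation is sustained iff (86−32)(δ+…+δ^3) ≥ 116−86.
δ+…+δ^3 = 3/8·(1−(3/8)^3)/(1−3/8) = 0.5684, and (116−86)/(86−32) = 0.5556.
0.5684 ≥ 0.5556, so cooperation is sustainable.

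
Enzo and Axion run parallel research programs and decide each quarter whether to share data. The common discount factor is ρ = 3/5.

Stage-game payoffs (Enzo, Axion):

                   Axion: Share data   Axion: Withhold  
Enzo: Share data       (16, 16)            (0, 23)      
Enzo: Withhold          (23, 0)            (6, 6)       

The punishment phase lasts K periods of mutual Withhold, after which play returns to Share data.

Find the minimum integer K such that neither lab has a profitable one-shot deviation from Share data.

2

IC: ρ(1−ρ^K)/(1−ρ) ≥ (23−16)/(16−6) = 7/10.
With ρ = 3/5: need 1 − ρ^K ≥ 7/10·(1−3/5)/(3/5), i.e. ρ^K ≤ 0.5333.
Since (3/5)^1 = 0.6000 and (3/5)^2 = 0.3600, the smallest such K is 2.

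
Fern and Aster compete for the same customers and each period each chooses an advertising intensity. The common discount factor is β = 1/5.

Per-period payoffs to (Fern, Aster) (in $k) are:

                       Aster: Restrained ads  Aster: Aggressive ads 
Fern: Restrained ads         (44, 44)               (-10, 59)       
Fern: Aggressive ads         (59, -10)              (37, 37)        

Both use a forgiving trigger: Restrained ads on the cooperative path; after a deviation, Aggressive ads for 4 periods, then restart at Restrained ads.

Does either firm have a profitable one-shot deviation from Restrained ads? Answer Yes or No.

Yes

A one-shot deviation gives 59 now, then 37 for 4 periods, then back to 44.
Gain from deviating: (59−44) today; loss: (44−37) in each of the next 4 periods.
No-deviation condition: (44−37)(β+…+β^4) ≥ 59−44, i.e. β+…+β^4 ≥ 15/7.
At β = 1/5: β+…+β^4 = 0.2496 < 2.1429.
So cooperation is not sustainable.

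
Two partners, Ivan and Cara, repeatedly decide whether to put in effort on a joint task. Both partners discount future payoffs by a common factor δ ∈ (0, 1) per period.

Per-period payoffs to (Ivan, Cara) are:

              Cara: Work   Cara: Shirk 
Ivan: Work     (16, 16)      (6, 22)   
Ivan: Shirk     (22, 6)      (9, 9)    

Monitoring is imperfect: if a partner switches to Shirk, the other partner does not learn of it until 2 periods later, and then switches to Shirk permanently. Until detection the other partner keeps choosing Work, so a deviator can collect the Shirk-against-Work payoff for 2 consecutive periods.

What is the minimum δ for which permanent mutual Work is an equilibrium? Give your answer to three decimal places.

0.679

The best deviation is to choose Shirk for all 2 undetected periods, earning 22 each, then 9 forever once detected.
Deviation value: 22(1−δ^2)/(1−δ) + 9δ^2/(1−δ); cooperation value: 16/(1−δ).
IC: 16 ≥ 22(1−δ^2) + 9δ^2 = 22 − 13δ^2.
So δ^2 ≥ 6/13, giving δ ≥ (6/13)^(1/2) ≈ 0.679.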